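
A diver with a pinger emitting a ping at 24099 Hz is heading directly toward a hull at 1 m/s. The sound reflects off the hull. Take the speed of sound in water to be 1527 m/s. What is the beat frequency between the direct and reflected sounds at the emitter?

31.6 Hz

The hull receives the sound from a moving source: f₁ = f₀ · v/(v − v_e) = 24099 × 1527/1526 ≈ 24114.8 Hz.
On the return leg the diver with a pinger is a moving observer: f₂ = f₁ · (v + v_e)/v = 24114.8 × 1528/1527 ≈ 24130.6 Hz.
Beat against the emitted tone: |f₂ − f₀| = 2v_e·f₀/(v − v_e) = 2 × 1 × 24099/1526 ≈ 31.6 Hz.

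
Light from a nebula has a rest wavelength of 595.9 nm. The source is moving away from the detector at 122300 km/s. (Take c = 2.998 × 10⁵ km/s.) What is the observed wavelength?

918.9 nm

β = v/c = 122300/299800 = 0.4079.
Relativistic Doppler for wavelength: λ' = λ₀ · √((1 + β)/(1 − β)).
λ' = 595.9 × √(1.4079/0.5921) = 595.9 × 1.54209 ≈ 918.9 nm.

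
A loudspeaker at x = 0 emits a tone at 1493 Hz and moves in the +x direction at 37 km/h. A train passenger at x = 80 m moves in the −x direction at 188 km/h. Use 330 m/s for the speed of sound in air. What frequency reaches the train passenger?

1785 Hz

37 km/h = 10.28 m/s; 188 km/h = 52.22 m/s.
The observer lies on the +x side, so the source is heading toward the observer and the observer is heading toward the source.
With source approaching and observer approaching, f' = f · (v + v_o)/(v − v_s).
f' = 1493 × (330 + 52.22)/(330 − 10.28) = 1493 × 382.22/319.72 ≈ 1785 Hz.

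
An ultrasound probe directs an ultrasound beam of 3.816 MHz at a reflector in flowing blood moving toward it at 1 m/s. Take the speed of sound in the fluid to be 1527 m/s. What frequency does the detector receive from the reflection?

3.821 MHz

The reflector in flowing blood first receives the wave as a moving observer: f₁ = f₀ · (v + u)/v = 3.816 × (1527 + 1)/1527 ≈ 3.818 MHz.
On reflection it acts as a source moving toward the stationary detector: f₂ = f₁ · v/(v − u) = 3.818 × 1527/1526 ≈ 3.821 MHz.
Equivalently f₂ = f₀ · (v + u)/(v − u).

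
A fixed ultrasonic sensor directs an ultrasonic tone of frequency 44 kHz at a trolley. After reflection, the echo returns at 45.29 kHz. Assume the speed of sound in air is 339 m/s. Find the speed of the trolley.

Double Doppler shift off a moving reflector: f₂ = f₀ · (v + u)/(v − u) (u > 0 toward emitter).
Rearranging, u = v · (f₂ − f₀)/(f₂ + f₀) = 339 × 1.29/89.29 ≈ 4.9 m/s.
So the trolley is moving at 4.9 m/s toward the emitter.

4.9 m/s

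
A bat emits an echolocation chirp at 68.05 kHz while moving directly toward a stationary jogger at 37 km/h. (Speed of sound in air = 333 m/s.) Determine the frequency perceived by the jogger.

37 km/h = 10.28 m/s.
With the source moving toward a stationary observer, f' = f · v/(v − v_s).
f' = 68.05 × 333/(333 − 10.28) = 68.05 × 333/322.7 ≈ 70.2 kHz.

70.2 kHz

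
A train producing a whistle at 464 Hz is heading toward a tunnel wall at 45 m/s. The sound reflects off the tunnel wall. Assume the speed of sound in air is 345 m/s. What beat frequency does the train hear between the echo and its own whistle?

139 Hz

The tunnel wall receives the sound from a moving source: f₁ = f₀ · v/(v − v_e) = 464 × 345/300 ≈ 533.6 Hz.
On the return leg the train is a moving observer: f₂ = f₁ · (v + v_e)/v = 533.6 × 390/345 ≈ 603.2 Hz.
Equivalently f₂ = f₀ · (v + v_e)/(v − v_e).
Beat against the emitted tone: |f₂ − f₀| = 2v_e·f₀/(v − v_e) = 2 × 45 × 464/300 ≈ 139 Hz.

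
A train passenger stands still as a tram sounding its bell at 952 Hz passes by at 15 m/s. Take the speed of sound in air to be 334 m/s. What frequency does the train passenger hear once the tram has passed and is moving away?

Receding: f₂ = f · v/(v + v_s) = 952 × 334/349 ≈ 911 Hz.

911 Hz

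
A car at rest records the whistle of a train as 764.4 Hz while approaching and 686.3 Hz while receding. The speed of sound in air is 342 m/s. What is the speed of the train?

f₁/f₂ = (v + v_s)/(v − v_s), so v_s = v · (f₁ − f₂)/(f₁ + f₂).
v_s = 342 × (764.4 − 686.3)/(764.4 + 686.3) = 342 × 78.1/1450.7 ≈ 18.4 m/s.

18.4 m/s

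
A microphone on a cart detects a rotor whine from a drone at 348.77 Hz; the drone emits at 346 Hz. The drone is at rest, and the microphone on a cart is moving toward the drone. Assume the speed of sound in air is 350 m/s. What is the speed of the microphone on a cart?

f' = f · (v + v_o)/v ⇒ v_o = v · |f'/f − 1|.
v_o = 350 × |348.77/346 − 1| = 350 × 0.008006 ≈ 2.80 m/s.

2.80 m/s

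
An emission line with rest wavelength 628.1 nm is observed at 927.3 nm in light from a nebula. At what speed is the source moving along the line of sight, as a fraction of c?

0.371c

λ'/λ₀ = 1.4764 > 1 (redshift), so the source is receding.
λ'/λ₀ = √((1 + β)/(1 − β)) for a receding source ⇒ β = (r² − 1)/(r² + 1) with r = λ'/λ₀.
β = (2.1796 − 1)/(2.1796 + 1) ≈ 0.371.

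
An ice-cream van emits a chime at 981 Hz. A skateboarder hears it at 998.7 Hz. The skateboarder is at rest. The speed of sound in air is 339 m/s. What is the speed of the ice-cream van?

6.0 m/s

f' > f, so the ice-cream van is approaching.
f' = f · v/(v − v_s) ⇒ v_s = v · |1 − f/f'|.
v_s = 339 × |1 − 981/998.7| = 339 × 0.01772 ≈ 6.0 m/s.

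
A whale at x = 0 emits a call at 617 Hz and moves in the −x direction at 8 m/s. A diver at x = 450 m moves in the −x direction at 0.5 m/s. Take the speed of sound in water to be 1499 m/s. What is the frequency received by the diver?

614 Hz

The observer lies on the +x side, so the source is heading away from the observer and the observer is heading toward the source.
General Doppler shift: f' = f · (v + v_o)/(v + v_s).
f' = 617 × (1499 + 0.5)/(1499 + 8) = 617 × 1499.5/1507 ≈ 614 Hz.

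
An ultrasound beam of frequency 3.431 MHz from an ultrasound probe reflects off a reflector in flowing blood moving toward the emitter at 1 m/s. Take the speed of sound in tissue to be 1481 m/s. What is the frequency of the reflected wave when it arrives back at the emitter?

3.436 MHz

At the reflector in flowing blood (a moving observer), f₁ = f₀ · (v + u)/v = 3.431 × 1482/1481 ≈ 3.433 MHz.
The reflection then acts as a moving source: f₂ = f₁ · v/(v − u) ≈ 3.436 MHz.
Equivalently f₂ = f₀ · (v + u)/(v − u).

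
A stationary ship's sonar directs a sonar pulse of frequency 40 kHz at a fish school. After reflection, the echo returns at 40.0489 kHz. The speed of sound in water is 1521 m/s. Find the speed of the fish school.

0.93 m/s

Double Doppler shift off a moving reflector: f₂ = f₀ · (v + u)/(v − u) (u > 0 toward emitter).
Rearranging, u = v · (f₂ − f₀)/(f₂ + f₀) = 1521 × 0.0489/80.0489 ≈ 0.93 m/s.
So the fish school is moving at 0.93 m/s toward the emitter.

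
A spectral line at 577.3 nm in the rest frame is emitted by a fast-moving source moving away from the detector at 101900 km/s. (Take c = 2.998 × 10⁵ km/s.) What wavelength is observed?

822.5 nm

β = v/c = 101900/299800 = 0.3399.
Relativistic Doppler for wavelength: λ' = λ₀ · √((1 + β)/(1 − β)).
λ' = 577.3 × √(1.3399/0.6601) = 577.3 × 1.42472 ≈ 822.5 nm.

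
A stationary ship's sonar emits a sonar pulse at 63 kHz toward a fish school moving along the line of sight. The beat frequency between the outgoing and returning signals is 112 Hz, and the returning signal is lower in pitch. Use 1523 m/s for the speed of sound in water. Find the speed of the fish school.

Double Doppler shift off a moving reflector: f₂ = f₀ · (v + u)/(v − u) (u > 0 toward emitter).
Returning signal is lower, so f₂ = f₀ − Δf = 63000 − 112 = 62888 Hz.
Rearranging, u = v · (f₂ − f₀)/(f₂ + f₀) = 1523 × -112/125888 ≈ -1.35 m/s.
So the fish school is moving at 1.35 m/s away from the emitter.

1.35 m/s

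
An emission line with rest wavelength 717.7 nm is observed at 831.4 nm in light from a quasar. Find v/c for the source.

0.146c

λ'/λ₀ = 1.1584 > 1 (redshift), so the source is receding.
λ'/λ₀ = √((1 + β)/(1 − β)) for a receding source ⇒ β = (r² − 1)/(r² + 1) with r = λ'/λ₀.
β = (1.3419 − 1)/(1.3419 + 1) ≈ 0.146.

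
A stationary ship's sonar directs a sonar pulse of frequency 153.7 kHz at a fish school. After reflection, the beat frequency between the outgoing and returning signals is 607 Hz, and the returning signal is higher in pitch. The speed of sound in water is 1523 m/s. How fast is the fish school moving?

3.0 m/s

Double Doppler shift off a moving reflector: f₂ = f₀ · (v + u)/(v − u) (u > 0 toward emitter).
Returning signal is higher, so f₂ = f₀ + Δf = 153700 + 607 = 154307 Hz.
Rearranging, u = v · (f₂ − f₀)/(f₂ + f₀) = 1523 × 607/308007 ≈ 3.0 m/s.
So the fish school is moving at 3.0 m/s toward the emitter.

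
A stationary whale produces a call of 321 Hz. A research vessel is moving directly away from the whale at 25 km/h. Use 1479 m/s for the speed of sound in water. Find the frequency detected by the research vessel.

25 km/h = 6.944 m/s.
Only the observer moves, away from the source, so f' = f · (v − v_o)/v.
f' = 321 × (1479 − 6.944)/1479 = 321 × 1472.1/1479 ≈ 319 Hz.

319 Hz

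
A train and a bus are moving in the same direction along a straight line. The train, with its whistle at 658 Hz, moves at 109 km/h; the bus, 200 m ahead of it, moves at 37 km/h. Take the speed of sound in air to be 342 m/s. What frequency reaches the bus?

109 km/h = 30.28 m/s; 37 km/h = 10.28 m/s.
The bus is ahead, so the train is moving toward it while the bus is moving away from the train.
General Doppler shift: f' = f · (v − v_o)/(v − v_s).
f' = 658 × (342 − 10.28)/(342 − 30.28) = 658 × 331.72/311.72 ≈ 700 Hz.

700 Hz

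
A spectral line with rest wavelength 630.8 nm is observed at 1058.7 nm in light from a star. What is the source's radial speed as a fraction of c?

0.476c

λ'/λ₀ = 1.6783 > 1 (redshift), so the source is receding.
λ'/λ₀ = √((1 + β)/(1 − β)) for a receding source ⇒ β = (r² − 1)/(r² + 1) with r = λ'/λ₀.
β = (2.8168 − 1)/(2.8168 + 1) ≈ 0.476.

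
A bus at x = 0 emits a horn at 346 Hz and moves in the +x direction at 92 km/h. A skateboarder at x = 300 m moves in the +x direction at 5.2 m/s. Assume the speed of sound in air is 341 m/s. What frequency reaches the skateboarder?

368 Hz

92 km/h = 25.56 m/s.
The observer lies on the +x side, so the source is heading toward the observer and the observer is heading away from the source.
General Doppler shift: f' = f · (v − v_o)/(v − v_s).
f' = 346 × (341 − 5.2)/(341 − 25.56) = 346 × 335.8/315.44 ≈ 368 Hz.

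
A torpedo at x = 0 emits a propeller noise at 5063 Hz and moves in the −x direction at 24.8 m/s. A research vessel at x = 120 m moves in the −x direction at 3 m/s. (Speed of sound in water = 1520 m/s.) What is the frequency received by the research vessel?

4992 Hz

The observer lies on the +x side, so the source is heading away from the observer and the observer is heading toward the source.
With source receding and observer approaching, f' = f · (v + v_o)/(v + v_s).
f' = 5063 × (1520 + 3)/(1520 + 24.8) = 5063 × 1523/1544.8 ≈ 4992 Hz.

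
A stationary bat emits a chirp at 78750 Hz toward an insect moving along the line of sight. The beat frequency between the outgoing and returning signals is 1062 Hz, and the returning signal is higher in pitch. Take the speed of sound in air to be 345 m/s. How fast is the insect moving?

Double Doppler shift off a moving reflector: f₂ = f₀ · (v + u)/(v − u) (u > 0 toward emitter).
Returning signal is higher, so f₂ = f₀ + Δf = 78750 + 1062 = 79812 Hz.
Rearranging, u = v · (f₂ − f₀)/(f₂ + f₀) = 345 × 1062/158562 ≈ 2.31 m/s.
So the insect is moving at 2.31 m/s toward the emitter.

2.31 m/s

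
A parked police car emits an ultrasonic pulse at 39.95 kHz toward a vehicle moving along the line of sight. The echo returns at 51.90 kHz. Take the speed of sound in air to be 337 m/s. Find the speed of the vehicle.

44 m/s

Double Doppler shift off a moving reflector: f₂ = f₀ · (v + u)/(v − u) (u > 0 toward emitter).
Rearranging, u = v · (f₂ − f₀)/(f₂ + f₀) = 337 × 11.95/91.85 ≈ 44 m/s.
So the vehicle is moving at 44 m/s toward the emitter.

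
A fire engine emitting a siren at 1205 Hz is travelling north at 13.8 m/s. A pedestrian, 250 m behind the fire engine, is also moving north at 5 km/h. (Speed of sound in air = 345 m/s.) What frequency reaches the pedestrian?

1163 Hz

5 km/h = 1.389 m/s.
The pedestrian is behind, so the fire engine is moving away from it while the pedestrian is moving toward the fire engine.
Both move, so f' = f · (v + v_o)/(v + v_s).
f' = 1205 × (345 + 1.389)/(345 + 13.8) = 1205 × 346.39/358.8 ≈ 1163 Hz.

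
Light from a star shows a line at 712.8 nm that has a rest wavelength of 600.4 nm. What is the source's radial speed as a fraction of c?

0.170

λ'/λ₀ = 1.1872 > 1 (redshift), so the source is receding.
λ'/λ₀ = √((1 + β)/(1 − β)) for a receding source ⇒ β = (r² − 1)/(r² + 1) with r = λ'/λ₀.
β = (1.4095 − 1)/(1.4095 + 1) ≈ 0.170.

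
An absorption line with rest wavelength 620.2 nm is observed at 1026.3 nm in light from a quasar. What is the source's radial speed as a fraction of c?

0.465

λ'/λ₀ = 1.6548 > 1 (redshift), so the source is receding.
λ'/λ₀ = √((1 + β)/(1 − β)) for a receding source ⇒ β = (r² − 1)/(r² + 1) with r = λ'/λ₀.
β = (2.7383 − 1)/(2.7383 + 1) ≈ 0.465.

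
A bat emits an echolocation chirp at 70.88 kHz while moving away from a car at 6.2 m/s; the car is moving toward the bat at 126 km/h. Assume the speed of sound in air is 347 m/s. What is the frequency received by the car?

76.7 kHz

126 km/h = 35 m/s.
Both move, so f' = f · (v + v_o)/(v + v_s).
f' = 70.88 × (347 + 35)/(347 + 6.2) = 70.88 × 382/353.2 ≈ 76.7 kHz.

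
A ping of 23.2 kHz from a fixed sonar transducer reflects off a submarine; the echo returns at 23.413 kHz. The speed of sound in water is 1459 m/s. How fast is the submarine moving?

6.7 m/s

Double Doppler shift off a moving reflector: f₂ = f₀ · (v + u)/(v − u) (u > 0 toward emitter).
Rearranging, u = v · (f₂ − f₀)/(f₂ + f₀) = 1459 × 0.213/46.613 ≈ 6.7 m/s.
So the submarine is moving at 6.7 m/s toward the emitter.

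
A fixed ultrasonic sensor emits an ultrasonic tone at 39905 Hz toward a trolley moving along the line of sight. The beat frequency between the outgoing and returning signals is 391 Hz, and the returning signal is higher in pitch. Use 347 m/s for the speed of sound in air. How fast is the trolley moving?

1.69 m/s

Double Doppler shift off a moving reflector: f₂ = f₀ · (v + u)/(v − u) (u > 0 toward emitter).
Returning signal is higher, so f₂ = f₀ + Δf = 39905 + 391 = 40296 Hz.
Rearranging, u = v · (f₂ − f₀)/(f₂ + f₀) = 347 × 391/80201 ≈ 1.69 m/s.
So the trolley is moving at 1.69 m/s toward the emitter.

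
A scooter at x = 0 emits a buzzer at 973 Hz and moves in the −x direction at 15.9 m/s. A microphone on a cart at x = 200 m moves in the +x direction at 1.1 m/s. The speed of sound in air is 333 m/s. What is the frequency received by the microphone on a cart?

926 Hz

The observer lies on the +x side, so the source is heading away from the observer and the observer is heading away from the source.
With source receding and observer receding, f' = f · (v − v_o)/(v + v_s).
f' = 973 × (333 − 1.1)/(333 + 15.9) = 973 × 331.9/348.9 ≈ 926 Hz.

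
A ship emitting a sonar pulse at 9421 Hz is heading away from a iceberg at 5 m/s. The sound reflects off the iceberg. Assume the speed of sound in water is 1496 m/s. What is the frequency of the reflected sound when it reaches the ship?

9358 Hz

The iceberg receives the sound from a moving source: f₁ = f₀ · v/(v + v_e) = 9421 × 1496/1501 ≈ 9390 Hz.
On the return leg the ship is a moving observer: f₂ = f₁ · (v − v_e)/v = 9390 × 1491/1496 ≈ 9358 Hz.
Equivalently f₂ = f₀ · (v − v_e)/(v + v_e).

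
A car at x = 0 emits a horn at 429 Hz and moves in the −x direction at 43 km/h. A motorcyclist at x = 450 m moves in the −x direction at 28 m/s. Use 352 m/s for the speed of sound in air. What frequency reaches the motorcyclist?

43 km/h = 11.94 m/s.
The observer lies on the +x side, so the source is heading away from the observer and the observer is heading toward the source.
General Doppler shift: f' = f · (v + v_o)/(v + v_s).
f' = 429 × (352 + 28)/(352 + 11.94) = 429 × 380/363.94 ≈ 448 Hz.

448 Hz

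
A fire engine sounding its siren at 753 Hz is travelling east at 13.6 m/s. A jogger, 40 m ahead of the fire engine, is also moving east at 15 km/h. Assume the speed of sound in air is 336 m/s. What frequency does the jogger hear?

775 Hz

15 km/h = 4.167 m/s.
The jogger is ahead, so the fire engine is moving toward it while the jogger is moving away from the fire engine.
With source approaching and observer receding, f' = f · (v − v_o)/(v − v_s).
f' = 753 × (336 − 4.167)/(336 − 13.6) = 753 × 331.83/322.4 ≈ 775 Hz.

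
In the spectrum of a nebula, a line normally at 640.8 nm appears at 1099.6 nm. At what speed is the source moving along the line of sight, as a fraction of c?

λ'/λ₀ = 1.7160 > 1 (redshift), so the source is receding.
λ'/λ₀ = √((1 + β)/(1 − β)) for a receding source ⇒ β = (r² − 1)/(r² + 1) with r = λ'/λ₀.
β = (2.9446 − 1)/(2.9446 + 1) ≈ 0.493.

0.493c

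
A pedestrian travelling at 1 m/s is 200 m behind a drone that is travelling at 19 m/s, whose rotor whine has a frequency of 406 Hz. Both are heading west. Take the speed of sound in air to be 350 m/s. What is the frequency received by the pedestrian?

386 Hz

The pedestrian is behind, so the drone is moving away from it while the pedestrian is moving toward the drone.
With source receding and observer approaching, f' = f · (v + v_o)/(v + v_s).
f' = 406 × (350 + 1)/(350 + 19) = 406 × 351/369 ≈ 386 Hz.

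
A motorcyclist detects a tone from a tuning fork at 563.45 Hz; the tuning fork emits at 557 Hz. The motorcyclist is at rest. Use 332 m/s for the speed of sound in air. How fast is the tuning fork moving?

f' > f, so the tuning fork is approaching.
f' = f · v/(v − v_s) ⇒ v_s = v · |1 − f/f'|.
v_s = 332 × |1 − 557/563.45| = 332 × 0.01145 ≈ 3.8 m/s.

3.8 m/s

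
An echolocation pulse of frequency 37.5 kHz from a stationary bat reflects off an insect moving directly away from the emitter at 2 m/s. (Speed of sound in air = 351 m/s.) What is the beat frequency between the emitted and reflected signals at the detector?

At the insect (a moving observer), f₁ = f₀ · (v − u)/v = 37.5 × 349/351 ≈ 37.286 kHz.
On reflection it acts as a source moving away from the stationary detector: f₂ = f₁ · v/(v + u) = 37.286 × 351/353 ≈ 37.075 kHz.
Equivalently f₂ = f₀ · (v − u)/(v + u).
Beat frequency (with f₀ = 37500 Hz): |f₂ − f₀| = 2u·f₀/(v + u) = 2 × 2 × 37500/353 ≈ 425 Hz.

425 Hz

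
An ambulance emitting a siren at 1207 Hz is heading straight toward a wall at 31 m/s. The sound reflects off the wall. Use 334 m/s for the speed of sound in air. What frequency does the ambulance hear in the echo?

The wall receives the sound from a moving source: f₁ = f₀ · v/(v − v_e) = 1207 × 334/303 ≈ 1330 Hz.
On the return leg the ambulance is a moving observer: f₂ = f₁ · (v + v_e)/v = 1330 × 365/334 ≈ 1454 Hz.
Equivalently f₂ = f₀ · (v + v_e)/(v − v_e).

1454 Hz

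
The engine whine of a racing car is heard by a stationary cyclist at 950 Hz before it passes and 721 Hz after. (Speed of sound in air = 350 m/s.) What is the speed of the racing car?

f₁/f₂ = (v + v_s)/(v − v_s), so v_s = v · (f₁ − f₂)/(f₁ + f₂).
v_s = 350 × (950 − 721)/(950 + 721) = 350 × 229/1671 ≈ 48 m/s.

48 m/s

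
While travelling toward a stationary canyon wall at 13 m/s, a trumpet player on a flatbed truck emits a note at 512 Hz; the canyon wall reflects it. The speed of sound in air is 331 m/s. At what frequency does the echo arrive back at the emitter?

The canyon wall receives the sound from a moving source: f₁ = f₀ · v/(v − v_e) = 512 × 331/318 ≈ 533 Hz.
On the return leg the trumpet player on a flatbed truck is a moving observer: f₂ = f₁ · (v + v_e)/v = 533 × 344/331 ≈ 554 Hz.
Equivalently f₂ = f₀ · (v + v_e)/(v − v_e).

554 Hz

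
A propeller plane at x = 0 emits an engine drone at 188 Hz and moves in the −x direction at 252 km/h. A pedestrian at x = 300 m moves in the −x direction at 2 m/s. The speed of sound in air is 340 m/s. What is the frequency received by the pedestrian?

157 Hz

252 km/h = 70 m/s.
The observer lies on the +x side, so the source is heading away from the observer and the observer is heading toward the source.
Both move, so f' = f · (v + v_o)/(v + v_s).
f' = 188 × (340 + 2)/(340 + 70) = 188 × 342/410 ≈ 157 Hz.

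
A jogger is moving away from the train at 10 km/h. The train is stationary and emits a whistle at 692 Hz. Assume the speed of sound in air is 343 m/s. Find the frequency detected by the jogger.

10 km/h = 2.778 m/s.
Moving observer, stationary source: f' = f · (v − v_o)/v.
f' = 692 × (343 − 2.778)/343 = 692 × 340.22/343 ≈ 686 Hz.

686 Hz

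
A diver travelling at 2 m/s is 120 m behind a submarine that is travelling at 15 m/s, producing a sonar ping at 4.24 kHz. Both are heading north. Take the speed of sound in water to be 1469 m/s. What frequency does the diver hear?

4.20 kHz

The diver is behind, so the submarine is moving away from it while the diver is moving toward the submarine.
With source receding and observer approaching, f' = f · (v + v_o)/(v + v_s).
f' = 4.24 × (1469 + 2)/(1469 + 15) = 4.24 × 1471/1484 ≈ 4.20 kHz.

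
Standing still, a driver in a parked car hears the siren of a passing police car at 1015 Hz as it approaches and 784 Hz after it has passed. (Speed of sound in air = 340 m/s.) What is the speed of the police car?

f₁/f₂ = (v + v_s)/(v − v_s), so v_s = v · (f₁ − f₂)/(f₁ + f₂).
v_s = 340 × (1015 − 784)/(1015 + 784) = 340 × 231/1799 ≈ 44 m/s.

44 m/s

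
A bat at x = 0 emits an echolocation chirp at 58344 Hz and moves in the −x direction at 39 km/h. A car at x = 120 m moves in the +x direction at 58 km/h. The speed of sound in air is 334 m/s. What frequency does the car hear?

53785 Hz

39 km/h = 10.83 m/s; 58 km/h = 16.11 m/s.
The observer lies on the +x side, so the source is heading away from the observer and the observer is heading away from the source.
General Doppler shift: f' = f · (v − v_o)/(v + v_s).
f' = 58344 × (334 − 16.11)/(334 + 10.83) = 58344 × 317.89/344.83 ≈ 53785 Hz.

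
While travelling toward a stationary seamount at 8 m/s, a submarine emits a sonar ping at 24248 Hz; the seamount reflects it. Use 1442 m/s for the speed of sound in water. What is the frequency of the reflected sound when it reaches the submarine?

The seamount receives the sound from a moving source: f₁ = f₀ · v/(v − v_e) = 24248 × 1442/1434 ≈ 24383 Hz.
On the return leg the submarine is a moving observer: f₂ = f₁ · (v + v_e)/v = 24383 × 1450/1442 ≈ 24519 Hz.

24519 Hz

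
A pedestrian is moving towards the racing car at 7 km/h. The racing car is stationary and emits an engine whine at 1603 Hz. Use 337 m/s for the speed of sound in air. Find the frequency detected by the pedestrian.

1612 Hz

7 km/h = 1.944 m/s.
Only the observer moves, toward the source, so f' = f · (v + v_o)/v.
f' = 1603 × (337 + 1.944)/337 = 1603 × 338.94/337 ≈ 1612 Hz.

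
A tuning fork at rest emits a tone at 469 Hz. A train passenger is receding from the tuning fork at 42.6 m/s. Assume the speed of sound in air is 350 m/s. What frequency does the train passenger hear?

412 Hz

Moving observer, stationary source: f' = f · (v − v_o)/v.
f' = 469 × (350 − 42.6)/350 = 469 × 307.4/350 ≈ 412 Hz.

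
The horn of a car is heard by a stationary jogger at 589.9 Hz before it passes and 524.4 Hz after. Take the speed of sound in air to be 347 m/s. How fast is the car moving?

20.4 m/s

f₁/f₂ = (v + v_s)/(v − v_s), so v_s = v · (f₁ − f₂)/(f₁ + f₂).
v_s = 347 × (589.9 − 524.4)/(589.9 + 524.4) = 347 × 65.5/1114.3 ≈ 20.4 m/s.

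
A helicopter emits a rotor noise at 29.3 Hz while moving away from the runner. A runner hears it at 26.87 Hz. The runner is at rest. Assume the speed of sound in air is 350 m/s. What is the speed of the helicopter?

32 m/s

f' = f · v/(v + v_s) ⇒ v_s = v · |1 − f/f'|.
v_s = 350 × |1 − 29.3/26.87| = 350 × 0.09044 ≈ 32 m/s.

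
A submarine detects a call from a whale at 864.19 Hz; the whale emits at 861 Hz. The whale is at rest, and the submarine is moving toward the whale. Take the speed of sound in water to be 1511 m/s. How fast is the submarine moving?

5.6 m/s

f' = f · (v + v_o)/v ⇒ v_o = v · |f'/f − 1|.
v_o = 1511 × |864.19/861 − 1| = 1511 × 0.003705 ≈ 5.6 m/s.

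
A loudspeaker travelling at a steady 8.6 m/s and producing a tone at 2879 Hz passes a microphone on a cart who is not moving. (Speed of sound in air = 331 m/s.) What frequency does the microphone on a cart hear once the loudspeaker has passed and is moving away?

Receding: f₂ = f · v/(v + v_s) = 2879 × 331/339.6 ≈ 2806 Hz.

2806 Hz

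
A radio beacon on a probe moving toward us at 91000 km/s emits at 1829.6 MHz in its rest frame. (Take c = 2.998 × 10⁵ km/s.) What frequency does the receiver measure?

2503.0 MHz

β = v/c = 91000/299800 = 0.3035.
Relativistic Doppler for frequency: f' = f₀ · √((1 + β)/(1 − β)).
f' = 1829.6 × √(1.3035/0.6965) = 1829.6 × 1.36808 ≈ 2503.0 MHz.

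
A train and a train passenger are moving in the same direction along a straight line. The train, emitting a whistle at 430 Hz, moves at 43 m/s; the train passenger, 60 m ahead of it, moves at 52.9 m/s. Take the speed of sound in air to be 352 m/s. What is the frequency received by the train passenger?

416 Hz

The train passenger is ahead, so the train is moving toward it while the train passenger is moving away from the train.
General Doppler shift: f' = f · (v − v_o)/(v − v_s).
f' = 430 × (352 − 52.9)/(352 − 43) = 430 × 299.1/309 ≈ 416 Hz.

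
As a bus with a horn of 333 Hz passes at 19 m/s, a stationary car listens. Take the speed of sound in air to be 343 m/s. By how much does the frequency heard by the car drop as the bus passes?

Approaching: f₁ = f · v/(v − v_s) = 333 × 343/324 ≈ 352.5 Hz.
Receding: f₂ = f · v/(v + v_s) = 333 × 343/362 ≈ 315.5 Hz.
Drop: f₁ − f₂ = 2f·v·v_s/(v² − v_s²) = 2 × 333 × 343 × 19/(343² − 19²) ≈ 37.0 Hz.

37.0 Hz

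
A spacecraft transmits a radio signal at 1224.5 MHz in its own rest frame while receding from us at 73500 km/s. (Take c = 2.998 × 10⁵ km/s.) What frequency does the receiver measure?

953.4 MHz

β = v/c = 73500/299800 = 0.2452.
Relativistic Doppler for frequency: f' = f₀ · √((1 − β)/(1 + β)).
f' = 1224.5 × √(0.7548/1.2452) = 1224.5 × 0.77860 ≈ 953.4 MHz.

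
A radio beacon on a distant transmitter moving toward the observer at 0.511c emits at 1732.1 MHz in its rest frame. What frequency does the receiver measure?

3044.7 MHz

Relativistic Doppler for frequency: f' = f₀ · √((1 + β)/(1 − β)).
f' = 1732.1 × √(1.5110/0.4890) = 1732.1 × 1.75783 ≈ 3044.7 MHz.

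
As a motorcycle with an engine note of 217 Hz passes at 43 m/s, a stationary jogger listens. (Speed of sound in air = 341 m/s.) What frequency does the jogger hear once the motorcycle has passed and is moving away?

193 Hz

Receding: f₂ = f · v/(v + v_s) = 217 × 341/384 ≈ 193 Hz.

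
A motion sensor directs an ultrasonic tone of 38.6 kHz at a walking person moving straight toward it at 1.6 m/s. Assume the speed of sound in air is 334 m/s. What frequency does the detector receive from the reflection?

39.0 kHz

The walking person first receives the wave as a moving observer: f₁ = f₀ · (v + u)/v = 38.6 × (334 + 1.6)/334 ≈ 38.8 kHz.
On reflection it acts as a source moving toward the stationary detector: f₂ = f₁ · v/(v − u) = 38.8 × 334/332.4 ≈ 39.0 kHz.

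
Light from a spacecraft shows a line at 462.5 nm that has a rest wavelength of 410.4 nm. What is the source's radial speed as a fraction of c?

0.119c

λ'/λ₀ = 1.1269 > 1 (redshift), so the source is receding.
λ'/λ₀ = √((1 + β)/(1 − β)) for a receding source ⇒ β = (r² − 1)/(r² + 1) with r = λ'/λ₀.
β = (1.2700 − 1)/(1.2700 + 1) ≈ 0.119.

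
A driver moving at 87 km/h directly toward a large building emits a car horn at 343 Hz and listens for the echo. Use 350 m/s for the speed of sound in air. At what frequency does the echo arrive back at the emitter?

394 Hz

87 km/h = 24.17 m/s.
The large building receives the sound from a moving source: f₁ = f₀ · v/(v − v_e) = 343 × 350/325.83 ≈ 368 Hz.
On the return leg the driver is a moving observer: f₂ = f₁ · (v + v_e)/v = 368 × 374.17/350 ≈ 394 Hz.
Equivalently f₂ = f₀ · (v + v_e)/(v − v_e).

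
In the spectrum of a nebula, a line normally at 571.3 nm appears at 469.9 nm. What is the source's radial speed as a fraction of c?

λ'/λ₀ = 0.8225 < 1 (blueshift), so the source is approaching.
λ'/λ₀ = √((1 − β)/(1 + β)) for an approaching source ⇒ β = (1 − r²)/(1 + r²) with r = λ'/λ₀.
β = (1 − 0.6765)/(1 + 0.6765) ≈ 0.193.

0.193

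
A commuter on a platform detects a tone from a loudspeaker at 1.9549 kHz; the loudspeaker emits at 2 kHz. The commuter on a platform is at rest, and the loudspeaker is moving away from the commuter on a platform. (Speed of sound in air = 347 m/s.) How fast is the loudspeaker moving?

f' = f · v/(v + v_s) ⇒ v_s = v · |1 − f/f'|.
v_s = 347 × |1 − 2/1.9549| = 347 × 0.02307 ≈ 8.0 m/s.

8.0 m/s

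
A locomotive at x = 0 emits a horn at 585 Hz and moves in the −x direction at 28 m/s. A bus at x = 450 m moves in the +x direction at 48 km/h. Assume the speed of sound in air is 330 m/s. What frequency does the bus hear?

48 km/h = 13.33 m/s.
The observer lies on the +x side, so the source is heading away from the observer and the observer is heading away from the source.
Both move, so f' = f · (v − v_o)/(v + v_s).
f' = 585 × (330 − 13.33)/(330 + 28) = 585 × 316.67/358 ≈ 517 Hz.

517 Hz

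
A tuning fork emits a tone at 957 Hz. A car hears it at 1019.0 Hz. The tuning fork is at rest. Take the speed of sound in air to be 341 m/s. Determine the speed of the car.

22.1 m/s

f' > f, so the car is approaching.
f' = f · (v + v_o)/v ⇒ v_o = v · |f'/f − 1|.
v_o = 341 × |1019.0/957 − 1| = 341 × 0.06479 ≈ 22.1 m/s.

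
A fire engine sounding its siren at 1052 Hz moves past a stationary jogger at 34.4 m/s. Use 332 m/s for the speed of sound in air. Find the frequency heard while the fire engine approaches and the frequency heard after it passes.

1174 Hz approaching; 953 Hz receding

Approaching: f₁ = f · v/(v − v_s) = 1052 × 332/297.6 ≈ 1174 Hz.
Receding: f₂ = f · v/(v + v_s) = 1052 × 332/366.4 ≈ 953 Hz.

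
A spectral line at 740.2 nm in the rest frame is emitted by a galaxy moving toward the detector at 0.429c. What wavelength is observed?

467.9 nm

Relativistic Doppler for wavelength: λ' = λ₀ · √((1 − β)/(1 + β)).
λ' = 740.2 × √(0.5710/1.4290) = 740.2 × 0.63212 ≈ 467.9 nm.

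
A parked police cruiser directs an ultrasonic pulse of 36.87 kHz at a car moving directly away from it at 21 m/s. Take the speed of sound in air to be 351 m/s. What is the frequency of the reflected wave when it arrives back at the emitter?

32.7 kHz

The car first receives the wave as a moving observer: f₁ = f₀ · (v − u)/v = 36.87 × (351 − 21)/351 ≈ 34.7 kHz.
On reflection it acts as a source moving away from the stationary detector: f₂ = f₁ · v/(v + u) = 34.7 × 351/372 ≈ 32.7 kHz.
Equivalently f₂ = f₀ · (v − u)/(v + u).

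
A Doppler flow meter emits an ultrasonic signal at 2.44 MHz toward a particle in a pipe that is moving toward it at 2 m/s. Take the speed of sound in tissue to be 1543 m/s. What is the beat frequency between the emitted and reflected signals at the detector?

The particle in a pipe first receives the wave as a moving observer: f₁ = f₀ · (v + u)/v = 2.44 × (1543 + 2)/1543 ≈ 2.44316 MHz.
The reflection then acts as a moving source: f₂ = f₁ · v/(v − u) ≈ 2.44633 MHz.
Beat frequency (with f₀ = 2440000 Hz): |f₂ − f₀| = 2u·f₀/(v − u) = 2 × 2 × 2440000/1541 ≈ 6334 Hz.

6334 Hz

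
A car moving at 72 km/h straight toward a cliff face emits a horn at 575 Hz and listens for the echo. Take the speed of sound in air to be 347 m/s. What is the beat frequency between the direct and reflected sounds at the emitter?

72 km/h = 20 m/s.
The cliff face receives the sound from a moving source: f₁ = f₀ · v/(v − v_e) = 575 × 347/327 ≈ 610.2 Hz.
On the return leg the car is a moving observer: f₂ = f₁ · (v + v_e)/v = 610.2 × 367/347 ≈ 645.3 Hz.
Equivalently f₂ = f₀ · (v + v_e)/(v − v_e).
Beat against the emitted tone: |f₂ − f₀| = 2v_e·f₀/(v − v_e) = 2 × 20 × 575/327 ≈ 70 Hz.

70 Hz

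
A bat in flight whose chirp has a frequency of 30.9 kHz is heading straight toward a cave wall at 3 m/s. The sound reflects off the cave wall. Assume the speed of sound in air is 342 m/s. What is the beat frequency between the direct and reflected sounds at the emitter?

The cave wall receives the sound from a moving source: f₁ = f₀ · v/(v − v_e) = 30.9 × 342/339 ≈ 31.173 kHz.
On the return leg the bat in flight is a moving observer: f₂ = f₁ · (v + v_e)/v = 31.173 × 345/342 ≈ 31.447 kHz.
Beat against the emitted tone (with f₀ = 30900 Hz): |f₂ − f₀| = 2v_e·f₀/(v − v_e) = 2 × 3 × 30900/339 ≈ 547 Hz.

547 Hz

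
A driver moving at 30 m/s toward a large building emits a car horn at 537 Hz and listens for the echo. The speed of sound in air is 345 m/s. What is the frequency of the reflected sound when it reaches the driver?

The large building receives the sound from a moving source: f₁ = f₀ · v/(v − v_e) = 537 × 345/315 ≈ 588 Hz.
On the return leg the driver is a moving observer: f₂ = f₁ · (v + v_e)/v = 588 × 375/345 ≈ 639 Hz.
Equivalently f₂ = f₀ · (v + v_e)/(v − v_e).

639 Hz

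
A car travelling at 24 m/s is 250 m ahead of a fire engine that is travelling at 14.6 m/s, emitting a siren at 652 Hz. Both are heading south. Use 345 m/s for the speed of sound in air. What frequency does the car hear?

The car is ahead, so the fire engine is moving toward it while the car is moving away from the fire engine.
General Doppler shift: f' = f · (v − v_o)/(v − v_s).
f' = 652 × (345 − 24)/(345 − 14.6) = 652 × 321/330.4 ≈ 633 Hz.

633 Hz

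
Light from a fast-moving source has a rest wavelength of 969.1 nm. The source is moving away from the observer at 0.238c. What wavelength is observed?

1235.2 nm

Relativistic Doppler for wavelength: λ' = λ₀ · √((1 + β)/(1 − β)).
λ' = 969.1 × √(1.2380/0.7620) = 969.1 × 1.27463 ≈ 1235.2 nm.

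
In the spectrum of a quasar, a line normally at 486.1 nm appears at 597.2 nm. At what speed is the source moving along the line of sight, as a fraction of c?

0.203

λ'/λ₀ = 1.2286 > 1 (redshift), so the source is receding.
λ'/λ₀ = √((1 + β)/(1 − β)) for a receding source ⇒ β = (r² − 1)/(r² + 1) with r = λ'/λ₀.
β = (1.5093 − 1)/(1.5093 + 1) ≈ 0.203.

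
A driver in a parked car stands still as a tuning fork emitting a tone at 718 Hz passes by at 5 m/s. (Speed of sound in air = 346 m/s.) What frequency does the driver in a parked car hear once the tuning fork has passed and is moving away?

708 Hz

Receding: f₂ = f · v/(v + v_s) = 718 × 346/351 ≈ 708 Hz.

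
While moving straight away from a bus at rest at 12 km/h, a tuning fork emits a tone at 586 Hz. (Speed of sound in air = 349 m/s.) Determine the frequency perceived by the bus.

12 km/h = 3.333 m/s.
With the source moving away from a stationary observer, f' = f · v/(v + v_s).
f' = 586 × 349/(349 + 3.333) = 586 × 349/352.3 ≈ 580 Hz.

580 Hz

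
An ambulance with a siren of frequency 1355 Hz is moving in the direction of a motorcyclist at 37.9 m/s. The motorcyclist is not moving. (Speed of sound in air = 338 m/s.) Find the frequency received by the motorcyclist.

Moving source, stationary observer: f' = f · v/(v − v_s) since the source is approaching.
f' = 1355 × 338/(338 − 37.9) = 1355 × 338/300.1 ≈ 1526 Hz.

1526 Hz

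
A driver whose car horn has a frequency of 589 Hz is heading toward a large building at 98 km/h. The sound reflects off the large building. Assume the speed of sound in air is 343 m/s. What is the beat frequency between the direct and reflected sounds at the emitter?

102 Hz

98 km/h = 27.22 m/s.
The large building receives the sound from a moving source: f₁ = f₀ · v/(v − v_e) = 589 × 343/315.78 ≈ 639.8 Hz.
On the return leg the driver is a moving observer: f₂ = f₁ · (v + v_e)/v = 639.8 × 370.22/343 ≈ 690.6 Hz.
Beat against the emitted tone: |f₂ − f₀| = 2v_e·f₀/(v − v_e) = 2 × 27.22 × 589/315.78 ≈ 102 Hz.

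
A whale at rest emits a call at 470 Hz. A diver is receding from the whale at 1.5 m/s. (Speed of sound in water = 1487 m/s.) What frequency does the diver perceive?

470 Hz

Only the observer moves, away from the source, so f' = f · (v − v_o)/v.
f' = 470 × (1487 − 1.5)/1487 = 470 × 1485.5/1487 ≈ 470 Hz.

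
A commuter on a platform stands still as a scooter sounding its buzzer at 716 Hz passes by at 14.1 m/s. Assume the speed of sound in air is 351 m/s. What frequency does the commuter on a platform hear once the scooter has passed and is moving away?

Receding: f₂ = f · v/(v + v_s) = 716 × 351/365.1 ≈ 688 Hz.

688 Hz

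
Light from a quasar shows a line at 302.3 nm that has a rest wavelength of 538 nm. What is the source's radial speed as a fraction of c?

λ'/λ₀ = 0.5619 < 1 (blueshift), so the source is approaching.
λ'/λ₀ = √((1 − β)/(1 + β)) for an approaching source ⇒ β = (1 − r²)/(1 + r²) with r = λ'/λ₀.
β = (1 − 0.3157)/(1 + 0.3157) ≈ 0.520.

0.520c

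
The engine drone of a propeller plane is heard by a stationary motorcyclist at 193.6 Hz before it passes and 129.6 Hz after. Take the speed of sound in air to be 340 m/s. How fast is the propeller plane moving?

67 m/s

f₁/f₂ = (v + v_s)/(v − v_s), so v_s = v · (f₁ − f₂)/(f₁ + f₂).
v_s = 340 × (193.6 − 129.6)/(193.6 + 129.6) = 340 × 64.0/323.2 ≈ 67 m/s.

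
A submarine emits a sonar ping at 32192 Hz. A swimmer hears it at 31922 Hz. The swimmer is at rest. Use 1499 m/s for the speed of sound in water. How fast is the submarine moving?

f' < f, so the submarine is receding.
f' = f · v/(v + v_s) ⇒ v_s = v · |1 − f/f'|.
v_s = 1499 × |1 − 32192/31922| = 1499 × 0.008458 ≈ 12.7 m/s.

12.7 m/s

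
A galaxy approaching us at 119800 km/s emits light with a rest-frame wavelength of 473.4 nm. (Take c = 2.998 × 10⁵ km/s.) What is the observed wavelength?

310.1 nm

β = v/c = 119800/299800 = 0.3996.
Relativistic Doppler for wavelength: λ' = λ₀ · √((1 − β)/(1 + β)).
λ' = 473.4 × √(0.6004/1.3996) = 473.4 × 0.65497 ≈ 310.1 nm.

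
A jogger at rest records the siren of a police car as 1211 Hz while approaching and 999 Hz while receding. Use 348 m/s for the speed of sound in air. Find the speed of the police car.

33 m/s

f₁/f₂ = (v + v_s)/(v − v_s), so v_s = v · (f₁ − f₂)/(f₁ + f₂).
v_s = 348 × (1211 − 999)/(1211 + 999) = 348 × 212/2210 ≈ 33 m/s.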